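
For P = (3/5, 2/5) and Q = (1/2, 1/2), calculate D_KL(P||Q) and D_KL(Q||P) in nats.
D_KL(P||Q) = 0.0201, D_KL(Q||P) = 0.0204

KL divergence is not symmetric: D_KL(P||Q) ≠ D_KL(Q||P) in general.

D_KL(P||Q) = 0.0201 nats
D_KL(Q||P) = 0.0204 nats

No, they are not equal!

This asymmetry is why KL divergence is not a true distance metric.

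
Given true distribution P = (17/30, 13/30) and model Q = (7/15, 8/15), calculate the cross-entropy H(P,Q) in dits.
0.3059 dits

Cross-entropy: H(P,Q) = -Σ p(x) log q(x)

Alternatively: H(P,Q) = H(P) + D_KL(P||Q)
H(P) = 0.2972 dits
D_KL(P||Q) = 0.0087 dits

H(P,Q) = 0.2972 + 0.0087 = 0.3059 dits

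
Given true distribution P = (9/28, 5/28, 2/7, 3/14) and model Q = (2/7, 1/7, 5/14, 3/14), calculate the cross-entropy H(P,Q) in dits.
0.5969 dits

Cross-entropy: H(P,Q) = -Σ p(x) log q(x)

Alternatively: H(P,Q) = H(P) + D_KL(P||Q)
H(P) = 0.5908 dits
D_KL(P||Q) = 0.0061 dits

H(P,Q) = 0.5908 + 0.0061 = 0.5969 dits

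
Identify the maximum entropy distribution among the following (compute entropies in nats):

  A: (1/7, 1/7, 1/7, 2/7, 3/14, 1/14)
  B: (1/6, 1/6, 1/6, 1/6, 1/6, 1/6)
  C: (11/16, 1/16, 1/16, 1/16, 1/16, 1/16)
B

For a discrete distribution over n outcomes, entropy is maximized by the uniform distribution.

Computing entropies:
H(A) = 1.7105 nats
H(B) = 1.7918 nats
H(C) = 1.1240 nats

The uniform distribution (where all probabilities equal 1/6) achieves the maximum entropy of log_e(6) = 1.7918 nats.

Distribution B has the highest entropy.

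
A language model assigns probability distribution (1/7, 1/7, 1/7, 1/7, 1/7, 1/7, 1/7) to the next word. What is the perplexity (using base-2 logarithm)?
7.0000

Perplexity is 2^H (or exp(H) for natural log).

First, H = -Σ p log p = 2.8074 bits
Perplexity = 2^2.8074 = 7.0000

Interpretation: The model's uncertainty is equivalent to choosing uniformly among 7.0 options.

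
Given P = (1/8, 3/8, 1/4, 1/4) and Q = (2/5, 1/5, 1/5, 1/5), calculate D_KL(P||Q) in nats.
0.2019 nats

KL divergence: D_KL(P||Q) = Σ p(x) log(p(x)/q(x))

Computing term by term:
  x=0: 1/8 × log_e[(1/8)/(2/5)] = 1/8 × -1.1632 = -0.1454
  x=1: 3/8 × log_e[(3/8)/(1/5)] = 3/8 × 0.6286 = 0.2357
  x=2: 1/4 × log_e[(1/4)/(1/5)] = 1/4 × 0.2231 = 0.0558
  x=3: 1/4 × log_e[(1/4)/(1/5)] = 1/4 × 0.2231 = 0.0558

D_KL(P||Q) = 0.2019 nats

Note: KL divergence is always non-negative and equals 0 iff P = Q.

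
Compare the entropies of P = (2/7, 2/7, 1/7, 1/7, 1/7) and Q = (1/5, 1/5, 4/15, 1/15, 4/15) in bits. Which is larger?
P

Computing entropies in bits:
H(P) = 2.2359
H(Q) = 2.2062

Distribution P has higher entropy.

Intuition: The distribution closer to uniform (more spread out) has higher entropy.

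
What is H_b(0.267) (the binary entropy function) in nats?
0.5803 nats

The binary entropy function is:
H(p) = -p log(p) - (1-p) log(1-p)

H(0.267) = -0.267 × log_e(0.267) - 0.733 × log_e(0.733)
H(0.267) = 0.5803 nats

Note: Binary entropy is maximized at p=0.5 (H=1 bit) and minimized at p=0 or p=1 (H=0).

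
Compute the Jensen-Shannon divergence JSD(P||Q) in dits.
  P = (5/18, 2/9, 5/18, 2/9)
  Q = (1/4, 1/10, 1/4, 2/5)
0.0111 dits

Jensen-Shannon divergence is:
JSD(P||Q) = 0.5 × D_KL(P||M) + 0.5 × D_KL(Q||M)
where M = 0.5 × (P + Q) is the mixture distribution.

M = 0.5 × (5/18, 2/9, 5/18, 2/9) + 0.5 × (1/4, 1/10, 1/4, 2/5) = (0.263889, 0.161111, 0.263889, 0.311111)

D_KL(P||M) = 0.0109 dits
D_KL(Q||M) = 0.0112 dits

JSD(P||Q) = 0.5 × 0.0109 + 0.5 × 0.0112 = 0.0111 dits

Unlike KL divergence, JSD is symmetric and bounded: 0 ≤ JSD ≤ log(2).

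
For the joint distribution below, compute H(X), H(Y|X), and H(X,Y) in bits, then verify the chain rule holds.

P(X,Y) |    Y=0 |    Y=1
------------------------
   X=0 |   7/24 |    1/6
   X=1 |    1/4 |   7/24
H(X,Y) = 1.9678, H(X) = 0.9950, H(Y|X) = 0.9728 (all in bits)

Chain rule: H(X,Y) = H(X) + H(Y|X)

Left side — joint entropy directly:
H(X,Y) = -Σ p(x,y) log p(x,y) = 1.9678 bits

Right side — compute H(Y|X) from the conditional distributions:
P(X) = (11/24, 13/24), so H(X) = 0.9950 bits
H(Y|X) = Σ_x P(X=x) · H(Y|X=x):
  P(Y|X=0) = (7/11, 4/11), H(Y|X=0) = 0.9457, weight P(X=0) = 11/24
  P(Y|X=1) = (6/13, 7/13), H(Y|X=1) = 0.9957, weight P(X=1) = 13/24
H(Y|X) = 0.9728 bits

H(X) + H(Y|X) = 0.9950 + 0.9728 = 1.9678 bits

Both sides equal 1.9678 bits. ✓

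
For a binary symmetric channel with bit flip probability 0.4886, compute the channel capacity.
0.0004 bits

For a binary symmetric channel (BSC) with error probability p:
Capacity C = 1 - H(p) bits per symbol

where H(p) = -p log₂(p) - (1-p) log₂(1-p) is the binary entropy function.

H(0.4886) = 0.9996 bits
C = 1 - 0.9996 = 0.0004 bits per symbol

This means we can reliably transmit up to 0.0004 bits of information per channel use.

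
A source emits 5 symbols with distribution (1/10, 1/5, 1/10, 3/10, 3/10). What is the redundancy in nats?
0.1046 nats

Redundancy measures how far a source is from maximum entropy:
R = H_max - H(X)

Maximum entropy for 5 symbols: H_max = log_e(5) = 1.6094 nats
Actual entropy: H(X) = 1.5048 nats
Redundancy: R = 1.6094 - 1.5048 = 0.1046 nats

This redundancy represents potential for compression: the source could be compressed by 0.1046 nats per symbol.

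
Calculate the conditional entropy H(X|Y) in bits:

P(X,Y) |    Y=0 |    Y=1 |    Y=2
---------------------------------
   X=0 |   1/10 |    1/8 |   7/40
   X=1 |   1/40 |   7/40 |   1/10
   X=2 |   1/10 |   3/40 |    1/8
1.4964 bits

Using the chain rule: H(X|Y) = H(X,Y) - H(Y)

First, compute H(X,Y) = 3.0400 bits

Marginal P(Y) = (9/40, 3/8, 2/5)
H(Y) = 1.5436 bits

H(X|Y) = H(X,Y) - H(Y) = 3.0400 - 1.5436 = 1.4964 bits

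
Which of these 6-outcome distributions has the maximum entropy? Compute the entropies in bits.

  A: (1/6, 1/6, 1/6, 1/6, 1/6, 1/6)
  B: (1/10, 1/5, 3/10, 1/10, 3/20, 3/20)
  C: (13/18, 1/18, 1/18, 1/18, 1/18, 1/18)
A

For a discrete distribution over n outcomes, entropy is maximized by the uniform distribution.

Computing entropies:
H(A) = 2.5850 bits
H(B) = 2.4710 bits
H(C) = 1.4974 bits

The uniform distribution (where all probabilities equal 1/6) achieves the maximum entropy of log_2(6) = 2.5850 bits.

Distribution A has the highest entropy.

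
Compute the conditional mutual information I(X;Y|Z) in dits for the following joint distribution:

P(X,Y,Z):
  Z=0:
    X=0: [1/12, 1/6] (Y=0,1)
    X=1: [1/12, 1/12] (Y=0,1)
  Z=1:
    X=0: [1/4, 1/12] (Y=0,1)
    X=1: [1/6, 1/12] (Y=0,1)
0.0036 dits

Conditional mutual information: I(X;Y|Z) = H(X|Z) + H(Y|Z) - H(X,Y|Z)

H(Z) = 0.2950
H(X,Z) = 0.5898 → H(X|Z) = 0.2948
H(Y,Z) = 0.5683 → H(Y|Z) = 0.2734
H(X,Y,Z) = 0.8596 → H(X,Y|Z) = 0.5646

I(X;Y|Z) = 0.2948 + 0.2734 - 0.5646 = 0.0036 dits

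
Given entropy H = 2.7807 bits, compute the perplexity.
6.8719

Perplexity is 2^H (or exp(H) for natural log).

H = 2.7807 bits
Perplexity = 2^2.7807 = 6.8719

Interpretation: The model's uncertainty is equivalent to choosing uniformly among 6.9 options.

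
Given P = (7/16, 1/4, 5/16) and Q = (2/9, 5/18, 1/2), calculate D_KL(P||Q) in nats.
0.1231 nats

KL divergence: D_KL(P||Q) = Σ p(x) log(p(x)/q(x))

Computing term by term:
  x=0: 7/16 × log_e[(7/16)/(2/9)] = 7/16 × 0.6774 = 0.2964
  x=1: 1/4 × log_e[(1/4)/(5/18)] = 1/4 × -0.1054 = -0.0263
  x=2: 5/16 × log_e[(5/16)/(1/2)] = 5/16 × -0.4700 = -0.1469

D_KL(P||Q) = 0.1231 nats

Note: KL divergence is always non-negative and equals 0 iff P = Q.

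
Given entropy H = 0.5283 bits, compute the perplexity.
1.4422

Perplexity is 2^H (or exp(H) for natural log).

H = 0.5283 bits
Perplexity = 2^0.5283 = 1.4422

Interpretation: The model's uncertainty is equivalent to choosing uniformly among 1.4 options.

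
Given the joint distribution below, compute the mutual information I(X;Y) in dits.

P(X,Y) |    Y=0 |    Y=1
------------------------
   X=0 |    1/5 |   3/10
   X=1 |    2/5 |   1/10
0.0375 dits

Mutual information: I(X;Y) = H(X) + H(Y) - H(X,Y)

Marginals:
P(X) = (1/2, 1/2), H(X) = 0.3010 dits
P(Y) = (3/5, 2/5), H(Y) = 0.2923 dits

Joint entropy: H(X,Y) = 0.5558 dits

I(X;Y) = 0.3010 + 0.2923 - 0.5558 = 0.0375 dits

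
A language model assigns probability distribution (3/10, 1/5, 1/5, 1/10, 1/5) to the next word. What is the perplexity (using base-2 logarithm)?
4.7451

Perplexity is 2^H (or exp(H) for natural log).

First, H = -Σ p log p = 2.2464 bits
Perplexity = 2^2.2464 = 4.7451

Interpretation: The model's uncertainty is equivalent to choosing uniformly among 4.7 options.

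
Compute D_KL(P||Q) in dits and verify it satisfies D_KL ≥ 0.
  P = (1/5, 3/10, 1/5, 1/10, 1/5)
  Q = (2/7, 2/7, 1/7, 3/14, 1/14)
0.0609 dits

KL divergence satisfies the Gibbs inequality: D_KL(P||Q) ≥ 0 for all distributions P, Q.

D_KL(P||Q) = Σ p(x) log(p(x)/q(x))
Term by term:
  x=0: 1/5 × log_10[(1/5)/(2/7)] = -0.0310
  x=1: 3/10 × log_10[(3/10)/(2/7)] = 0.0064
  x=2: 1/5 × log_10[(1/5)/(1/7)] = 0.0292
  x=3: 1/10 × log_10[(1/10)/(3/14)] = -0.0331
  x=4: 1/5 × log_10[(1/5)/(1/14)] = 0.0894
D_KL(P||Q) = 0.0609 dits

D_KL(P||Q) = 0.0609 ≥ 0 ✓

This non-negativity is a fundamental property: relative entropy cannot be negative because it measures how different Q is from P.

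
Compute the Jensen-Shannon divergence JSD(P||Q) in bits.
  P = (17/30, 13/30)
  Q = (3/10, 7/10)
0.0529 bits

Jensen-Shannon divergence is:
JSD(P||Q) = 0.5 × D_KL(P||M) + 0.5 × D_KL(Q||M)
where M = 0.5 × (P + Q) is the mixture distribution.

M = 0.5 × (17/30, 13/30) + 0.5 × (3/10, 7/10) = (13/30, 17/30)

D_KL(P||M) = 0.0516 bits
D_KL(Q||M) = 0.0542 bits

JSD(P||Q) = 0.5 × 0.0516 + 0.5 × 0.0542 = 0.0529 bits

Unlike KL divergence, JSD is symmetric and bounded: 0 ≤ JSD ≤ log(2).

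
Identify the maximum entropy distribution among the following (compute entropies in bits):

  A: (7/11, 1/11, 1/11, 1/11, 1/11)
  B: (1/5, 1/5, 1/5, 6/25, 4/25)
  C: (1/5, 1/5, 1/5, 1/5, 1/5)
C

For a discrete distribution over n outcomes, entropy is maximized by the uniform distribution.

Computing entropies:
H(A) = 1.6729 bits
H(B) = 2.3103 bits
H(C) = 2.3219 bits

The uniform distribution (where all probabilities equal 1/5) achieves the maximum entropy of log_2(5) = 2.3219 bits.

Distribution C has the highest entropy.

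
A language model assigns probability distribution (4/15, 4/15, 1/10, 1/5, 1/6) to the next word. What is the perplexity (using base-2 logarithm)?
4.7384

Perplexity is 2^H (or exp(H) for natural log).

First, H = -Σ p log p = 2.2444 bits
Perplexity = 2^2.2444 = 4.7384

Interpretation: The model's uncertainty is equivalent to choosing uniformly among 4.7 options.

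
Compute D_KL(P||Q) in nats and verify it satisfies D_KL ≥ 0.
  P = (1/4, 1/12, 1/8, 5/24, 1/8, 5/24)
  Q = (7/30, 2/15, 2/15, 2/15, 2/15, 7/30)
0.0313 nats

KL divergence satisfies the Gibbs inequality: D_KL(P||Q) ≥ 0 for all distributions P, Q.

D_KL(P||Q) = Σ p(x) log(p(x)/q(x))
Term by term:
  x=0: 1/4 × log_e[(1/4)/(7/30)] = 0.0172
  x=1: 1/12 × log_e[(1/12)/(2/15)] = -0.0392
  x=2: 1/8 × log_e[(1/8)/(2/15)] = -0.0081
  x=3: 5/24 × log_e[(5/24)/(2/15)] = 0.0930
  x=4: 1/8 × log_e[(1/8)/(2/15)] = -0.0081
  x=5: 5/24 × log_e[(5/24)/(7/30)] = -0.0236
D_KL(P||Q) = 0.0313 nats

D_KL(P||Q) = 0.0313 ≥ 0 ✓

This non-negativity is a fundamental property: relative entropy cannot be negative because it measures how different Q is from P.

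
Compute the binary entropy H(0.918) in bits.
0.4092 bits

The binary entropy function is:
H(p) = -p log(p) - (1-p) log(1-p)

H(0.918) = -0.918 × log_2(0.918) - 0.082 × log_2(0.082)
H(0.918) = 0.4092 bits

Note: Binary entropy is maximized at p=0.5 (H=1 bit) and minimized at p=0 or p=1 (H=0).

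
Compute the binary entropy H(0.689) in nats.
0.6199 nats

The binary entropy function is:
H(p) = -p log(p) - (1-p) log(1-p)

H(0.689) = -0.689 × log_e(0.689) - 0.311 × log_e(0.311)
H(0.689) = 0.6199 nats

Note: Binary entropy is maximized at p=0.5 (H=1 bit) and minimized at p=0 or p=1 (H=0).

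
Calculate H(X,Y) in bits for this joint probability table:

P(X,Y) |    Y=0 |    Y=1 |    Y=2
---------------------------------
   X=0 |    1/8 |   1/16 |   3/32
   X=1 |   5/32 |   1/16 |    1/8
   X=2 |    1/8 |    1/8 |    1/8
3.1136 bits

Joint entropy is H(X,Y) = -Σ_{x,y} p(x,y) log p(x,y).

Summing over all non-zero entries:
H(X,Y) = -[1/8·log_2(1/8) + 1/16·log_2(1/16) + 3/32·log_2(3/32) + 5/32·log_2(5/32) + 1/16·log_2(1/16) + 1/8·log_2(1/8) + 1/8·log_2(1/8) + 1/8·log_2(1/8) + 1/8·log_2(1/8)]
H(X,Y) = 3.1136 bits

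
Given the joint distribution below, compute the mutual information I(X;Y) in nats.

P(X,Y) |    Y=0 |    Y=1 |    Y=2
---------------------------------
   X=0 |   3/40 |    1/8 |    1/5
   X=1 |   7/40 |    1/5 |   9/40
0.0099 nats

Mutual information: I(X;Y) = H(X) + H(Y) - H(X,Y)

Marginals:
P(X) = (2/5, 3/5), H(X) = 0.6730 nats
P(Y) = (1/4, 13/40, 17/40), H(Y) = 1.0755 nats

Joint entropy: H(X,Y) = 1.7386 nats

I(X;Y) = 0.6730 + 1.0755 - 1.7386 = 0.0099 nats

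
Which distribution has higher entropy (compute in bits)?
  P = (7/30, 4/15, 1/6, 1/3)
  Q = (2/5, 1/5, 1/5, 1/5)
P

Computing entropies in bits:
H(P) = 1.9575
H(Q) = 1.9219

Distribution P has higher entropy.

Intuition: The distribution closer to uniform (more spread out) has higher entropy.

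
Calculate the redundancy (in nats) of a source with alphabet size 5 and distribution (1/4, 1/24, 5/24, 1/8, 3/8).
0.1759 nats

Redundancy measures how far a source is from maximum entropy:
R = H_max - H(X)

Maximum entropy for 5 symbols: H_max = log_e(5) = 1.6094 nats
Actual entropy: H(X) = 1.4335 nats
Redundancy: R = 1.6094 - 1.4335 = 0.1759 nats

This redundancy represents potential for compression: the source could be compressed by 0.1759 nats per symbol.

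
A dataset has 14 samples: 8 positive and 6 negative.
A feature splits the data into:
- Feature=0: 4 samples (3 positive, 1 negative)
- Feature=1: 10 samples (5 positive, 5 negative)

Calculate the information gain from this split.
0.0391 bits

Information Gain = H(Y) - H(Y|Feature)

Before split:
P(positive) = 8/14 = 0.5714
H(Y) = 0.9852 bits

After split:
Feature=0: H = 0.8113 bits (weight = 4/14)
Feature=1: H = 1.0000 bits (weight = 10/14)
H(Y|Feature) = (4/14)×0.8113 + (10/14)×1.0000 = 0.9461 bits

Information Gain = 0.9852 - 0.9461 = 0.0391 bits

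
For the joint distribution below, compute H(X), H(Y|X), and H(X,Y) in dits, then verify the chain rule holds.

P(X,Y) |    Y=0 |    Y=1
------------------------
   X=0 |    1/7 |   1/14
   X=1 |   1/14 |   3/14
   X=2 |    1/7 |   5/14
H(X,Y) = 0.7082, H(X) = 0.4493, H(Y|X) = 0.2589 (all in dits)

Chain rule: H(X,Y) = H(X) + H(Y|X)

Left side — joint entropy directly:
H(X,Y) = -Σ p(x,y) log p(x,y) = 0.7082 dits

Right side — compute H(Y|X) from the conditional distributions:
P(X) = (3/14, 2/7, 1/2), so H(X) = 0.4493 dits
H(Y|X) = Σ_x P(X=x) · H(Y|X=x):
  P(Y|X=0) = (2/3, 1/3), H(Y|X=0) = 0.2764, weight P(X=0) = 3/14
  P(Y|X=1) = (1/4, 3/4), H(Y|X=1) = 0.2442, weight P(X=1) = 2/7
  P(Y|X=2) = (2/7, 5/7), H(Y|X=2) = 0.2598, weight P(X=2) = 1/2
H(Y|X) = 0.2589 dits

H(X) + H(Y|X) = 0.4493 + 0.2589 = 0.7082 dits

Both sides equal 0.7082 dits. ✓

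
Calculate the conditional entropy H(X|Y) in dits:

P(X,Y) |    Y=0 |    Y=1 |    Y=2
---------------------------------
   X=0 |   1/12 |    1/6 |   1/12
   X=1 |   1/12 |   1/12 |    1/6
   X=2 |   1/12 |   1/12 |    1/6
0.4607 dits

Using the chain rule: H(X|Y) = H(X,Y) - H(Y)

First, compute H(X,Y) = 0.9287 dits

Marginal P(Y) = (1/4, 1/3, 5/12)
H(Y) = 0.4680 dits

H(X|Y) = H(X,Y) - H(Y) = 0.9287 - 0.4680 = 0.4607 dits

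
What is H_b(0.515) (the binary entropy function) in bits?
0.9994 bits

The binary entropy function is:
H(p) = -p log(p) - (1-p) log(1-p)

H(0.515) = -0.515 × log_2(0.515) - 0.485 × log_2(0.485)
H(0.515) = 0.9994 bits

Note: Binary entropy is maximized at p=0.5 (H=1 bit) and minimized at p=0 or p=1 (H=0).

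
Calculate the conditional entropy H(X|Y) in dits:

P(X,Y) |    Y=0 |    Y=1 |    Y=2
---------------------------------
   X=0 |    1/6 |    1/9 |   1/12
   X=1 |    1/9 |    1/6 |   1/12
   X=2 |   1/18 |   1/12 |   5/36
0.4539 dits

Using the chain rule: H(X|Y) = H(X,Y) - H(Y)

First, compute H(X,Y) = 0.9300 dits

Marginal P(Y) = (1/3, 13/36, 11/36)
H(Y) = 0.4761 dits

H(X|Y) = H(X,Y) - H(Y) = 0.9300 - 0.4761 = 0.4539 dits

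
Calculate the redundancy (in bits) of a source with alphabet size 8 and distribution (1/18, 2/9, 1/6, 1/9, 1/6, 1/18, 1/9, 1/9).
0.1362 bits

Redundancy measures how far a source is from maximum entropy:
R = H_max - H(X)

Maximum entropy for 8 symbols: H_max = log_2(8) = 3.0000 bits
Actual entropy: H(X) = 2.8638 bits
Redundancy: R = 3.0000 - 2.8638 = 0.1362 bits

This redundancy represents potential for compression: the source could be compressed by 0.1362 bits per symbol.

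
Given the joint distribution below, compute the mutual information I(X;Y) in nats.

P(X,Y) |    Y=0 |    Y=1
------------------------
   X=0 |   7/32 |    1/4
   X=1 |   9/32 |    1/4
0.0020 nats

Mutual information: I(X;Y) = H(X) + H(Y) - H(X,Y)

Marginals:
P(X) = (15/32, 17/32), H(X) = 0.6912 nats
P(Y) = (1/2, 1/2), H(Y) = 0.6931 nats

Joint entropy: H(X,Y) = 1.3824 nats

I(X;Y) = 0.6912 + 0.6931 - 1.3824 = 0.0020 nats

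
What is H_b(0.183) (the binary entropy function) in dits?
0.2067 dits

The binary entropy function is:
H(p) = -p log(p) - (1-p) log(1-p)

H(0.183) = -0.183 × log_10(0.183) - 0.817 × log_10(0.817)
H(0.183) = 0.2067 dits

Note: Binary entropy is maximized at p=0.5 (H=1 bit) and minimized at p=0 or p=1 (H=0).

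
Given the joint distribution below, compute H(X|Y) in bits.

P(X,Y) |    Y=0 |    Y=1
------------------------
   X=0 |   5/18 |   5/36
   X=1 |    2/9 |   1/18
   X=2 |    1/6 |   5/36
1.5308 bits

Using the chain rule: H(X|Y) = H(X,Y) - H(Y)

First, compute H(X,Y) = 2.4491 bits

Marginal P(Y) = (2/3, 1/3)
H(Y) = 0.9183 bits

H(X|Y) = H(X,Y) - H(Y) = 2.4491 - 0.9183 = 1.5308 bits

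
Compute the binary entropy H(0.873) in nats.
0.3806 nats

The binary entropy function is:
H(p) = -p log(p) - (1-p) log(1-p)

H(0.873) = -0.873 × log_e(0.873) - 0.127 × log_e(0.127)
H(0.873) = 0.3806 nats

Note: Binary entropy is maximized at p=0.5 (H=1 bit) and minimized at p=0 or p=1 (H=0).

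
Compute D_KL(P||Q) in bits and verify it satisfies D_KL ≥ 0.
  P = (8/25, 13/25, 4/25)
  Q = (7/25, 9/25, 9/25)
0.1503 bits

KL divergence satisfies the Gibbs inequality: D_KL(P||Q) ≥ 0 for all distributions P, Q.

D_KL(P||Q) = Σ p(x) log(p(x)/q(x))
Term by term:
  x=0: 8/25 × log_2[(8/25)/(7/25)] = 0.0616
  x=1: 13/25 × log_2[(13/25)/(9/25)] = 0.2759
  x=2: 4/25 × log_2[(4/25)/(9/25)] = -0.1872
D_KL(P||Q) = 0.1503 bits

D_KL(P||Q) = 0.1503 ≥ 0 ✓

This non-negativity is a fundamental property: relative entropy cannot be negative because it measures how different Q is from P.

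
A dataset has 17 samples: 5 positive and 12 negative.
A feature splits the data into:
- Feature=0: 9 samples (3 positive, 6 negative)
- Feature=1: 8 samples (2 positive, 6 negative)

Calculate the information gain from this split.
0.0060 bits

Information Gain = H(Y) - H(Y|Feature)

Before split:
P(positive) = 5/17 = 0.2941
H(Y) = 0.8740 bits

After split:
Feature=0: H = 0.9183 bits (weight = 9/17)
Feature=1: H = 0.8113 bits (weight = 8/17)
H(Y|Feature) = (9/17)×0.9183 + (8/17)×0.8113 = 0.8679 bits

Information Gain = 0.8740 - 0.8679 = 0.0060 bits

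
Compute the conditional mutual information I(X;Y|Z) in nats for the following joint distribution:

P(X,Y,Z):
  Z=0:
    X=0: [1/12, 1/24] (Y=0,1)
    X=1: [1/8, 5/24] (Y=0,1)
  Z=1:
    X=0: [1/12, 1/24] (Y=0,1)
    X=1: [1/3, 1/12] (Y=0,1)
0.0203 nats

Conditional mutual information: I(X;Y|Z) = H(X|Z) + H(Y|Z) - H(X,Y|Z)

H(Z) = 0.6897
H(X,Z) = 1.2508 → H(X|Z) = 0.5612
H(Y,Z) = 1.2981 → H(Y|Z) = 0.6084
H(X,Y,Z) = 1.8390 → H(X,Y|Z) = 1.1493

I(X;Y|Z) = 0.5612 + 0.6084 - 1.1493 = 0.0203 nats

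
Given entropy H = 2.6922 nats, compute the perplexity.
14.7641

Perplexity is e^H (or exp(H) for natural log).

H = 2.6922 nats
Perplexity = e^2.6922 = 14.7641

Interpretation: The model's uncertainty is equivalent to choosing uniformly among 14.8 options.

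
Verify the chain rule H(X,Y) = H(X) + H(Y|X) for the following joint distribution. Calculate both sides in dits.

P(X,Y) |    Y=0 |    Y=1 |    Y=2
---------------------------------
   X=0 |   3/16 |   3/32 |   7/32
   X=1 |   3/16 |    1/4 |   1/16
H(X,Y) = 0.7392, H(X) = 0.3010, H(Y|X) = 0.4381 (all in dits)

Chain rule: H(X,Y) = H(X) + H(Y|X)

Left side — joint entropy directly:
H(X,Y) = -Σ p(x,y) log p(x,y) = 0.7392 dits

Right side — compute H(Y|X) from the conditional distributions:
P(X) = (1/2, 1/2), so H(X) = 0.3010 dits
H(Y|X) = Σ_x P(X=x) · H(Y|X=x):
  P(Y|X=0) = (3/8, 3/16, 7/16), H(Y|X=0) = 0.4531, weight P(X=0) = 1/2
  P(Y|X=1) = (3/8, 1/2, 1/8), H(Y|X=1) = 0.4231, weight P(X=1) = 1/2
H(Y|X) = 0.4381 dits

H(X) + H(Y|X) = 0.3010 + 0.4381 = 0.7392 dits

Both sides equal 0.7392 dits. ✓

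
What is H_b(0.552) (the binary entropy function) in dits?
0.2987 dits

The binary entropy function is:
H(p) = -p log(p) - (1-p) log(1-p)

H(0.552) = -0.552 × log_10(0.552) - 0.448 × log_10(0.448)
H(0.552) = 0.2987 dits

Note: Binary entropy is maximized at p=0.5 (H=1 bit) and minimized at p=0 or p=1 (H=0).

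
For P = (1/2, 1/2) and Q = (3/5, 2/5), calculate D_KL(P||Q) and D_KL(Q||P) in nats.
D_KL(P||Q) = 0.0204, D_KL(Q||P) = 0.0201

KL divergence is not symmetric: D_KL(P||Q) ≠ D_KL(Q||P) in general.

D_KL(P||Q) = 0.0204 nats
D_KL(Q||P) = 0.0201 nats

No, they are not equal!

This asymmetry is why KL divergence is not a true distance metric.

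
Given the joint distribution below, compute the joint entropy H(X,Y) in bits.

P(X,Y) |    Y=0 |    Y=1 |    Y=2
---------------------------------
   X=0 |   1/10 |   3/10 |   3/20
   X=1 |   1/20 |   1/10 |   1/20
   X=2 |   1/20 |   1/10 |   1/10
2.9087 bits

Joint entropy is H(X,Y) = -Σ_{x,y} p(x,y) log p(x,y).

Summing over all non-zero entries:
H(X,Y) = -[1/10·log_2(1/10) + 3/10·log_2(3/10) + 3/20·log_2(3/20) + 1/20·log_2(1/20) + 1/10·log_2(1/10) + 1/20·log_2(1/20) + 1/20·log_2(1/20) + 1/10·log_2(1/10) + 1/10·log_2(1/10)]
H(X,Y) = 2.9087 bits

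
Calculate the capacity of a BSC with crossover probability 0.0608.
0.6694 bits

For a binary symmetric channel (BSC) with error probability p:
Capacity C = 1 - H(p) bits per symbol

where H(p) = -p log₂(p) - (1-p) log₂(1-p) is the binary entropy function.

H(0.0608) = 0.3306 bits
C = 1 - 0.3306 = 0.6694 bits per symbol

This means we can reliably transmit up to 0.6694 bits of information per channel use.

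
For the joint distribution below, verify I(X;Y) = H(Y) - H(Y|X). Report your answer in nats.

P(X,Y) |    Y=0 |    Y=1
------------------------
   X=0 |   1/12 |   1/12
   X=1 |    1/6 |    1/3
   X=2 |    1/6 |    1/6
I(X;Y) = 0.0144 nats

Mutual information has multiple equivalent forms:
- I(X;Y) = H(X) - H(X|Y)
- I(X;Y) = H(Y) - H(Y|X)
- I(X;Y) = H(X) + H(Y) - H(X,Y)

Computing all quantities:
H(X) = 1.0114, H(Y) = 0.6792, H(X,Y) = 1.6762
H(X|Y) = 0.9970, H(Y|X) = 0.6648

Verification:
H(X) - H(X|Y) = 1.0114 - 0.9970 = 0.0144
H(Y) - H(Y|X) = 0.6792 - 0.6648 = 0.0144
H(X) + H(Y) - H(X,Y) = 1.0114 + 0.6792 - 1.6762 = 0.0144

All forms give I(X;Y) = 0.0144 nats. ✓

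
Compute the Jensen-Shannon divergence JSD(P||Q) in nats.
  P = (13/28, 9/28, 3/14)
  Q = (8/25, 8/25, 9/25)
0.0160 nats

Jensen-Shannon divergence is:
JSD(P||Q) = 0.5 × D_KL(P||M) + 0.5 × D_KL(Q||M)
where M = 0.5 × (P + Q) is the mixture distribution.

M = 0.5 × (13/28, 9/28, 3/14) + 0.5 × (8/25, 8/25, 9/25) = (0.392143, 0.320714, 0.287143)

D_KL(P||M) = 0.0164 nats
D_KL(Q||M) = 0.0156 nats

JSD(P||Q) = 0.5 × 0.0164 + 0.5 × 0.0156 = 0.0160 nats

Unlike KL divergence, JSD is symmetric and bounded: 0 ≤ JSD ≤ log(2).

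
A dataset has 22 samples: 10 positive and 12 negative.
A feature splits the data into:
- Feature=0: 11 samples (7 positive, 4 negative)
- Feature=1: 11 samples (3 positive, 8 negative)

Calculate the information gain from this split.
0.0985 bits

Information Gain = H(Y) - H(Y|Feature)

Before split:
P(positive) = 10/22 = 0.4545
H(Y) = 0.9940 bits

After split:
Feature=0: H = 0.9457 bits (weight = 11/22)
Feature=1: H = 0.8454 bits (weight = 11/22)
H(Y|Feature) = (11/22)×0.9457 + (11/22)×0.8454 = 0.8955 bits

Information Gain = 0.9940 - 0.8955 = 0.0985 bits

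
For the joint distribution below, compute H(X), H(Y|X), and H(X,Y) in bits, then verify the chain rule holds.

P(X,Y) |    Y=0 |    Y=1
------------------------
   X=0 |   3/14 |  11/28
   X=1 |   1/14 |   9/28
H(X,Y) = 1.8040, H(X) = 0.9666, H(Y|X) = 0.8374 (all in bits)

Chain rule: H(X,Y) = H(X) + H(Y|X)

Left side — joint entropy directly:
H(X,Y) = -Σ p(x,y) log p(x,y) = 1.8040 bits

Right side — compute H(Y|X) from the conditional distributions:
P(X) = (17/28, 11/28), so H(X) = 0.9666 bits
H(Y|X) = Σ_x P(X=x) · H(Y|X=x):
  P(Y|X=0) = (6/17, 11/17), H(Y|X=0) = 0.9367, weight P(X=0) = 17/28
  P(Y|X=1) = (2/11, 9/11), H(Y|X=1) = 0.6840, weight P(X=1) = 11/28
H(Y|X) = 0.8374 bits

H(X) + H(Y|X) = 0.9666 + 0.8374 = 1.8040 bits

Both sides equal 1.8040 bits. ✓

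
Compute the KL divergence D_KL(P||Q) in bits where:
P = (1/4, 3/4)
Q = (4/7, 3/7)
0.3074 bits

KL divergence: D_KL(P||Q) = Σ p(x) log(p(x)/q(x))

Computing term by term:
  x=0: 1/4 × log_2[(1/4)/(4/7)] = 1/4 × -1.1926 = -0.2982
  x=1: 3/4 × log_2[(3/4)/(3/7)] = 3/4 × 0.8074 = 0.6055

D_KL(P||Q) = 0.3074 bits

Note: KL divergence is always non-negative and equals 0 iff P = Q.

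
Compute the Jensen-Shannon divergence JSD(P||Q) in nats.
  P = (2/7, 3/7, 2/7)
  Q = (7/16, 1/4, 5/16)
0.0202 nats

Jensen-Shannon divergence is:
JSD(P||Q) = 0.5 × D_KL(P||M) + 0.5 × D_KL(Q||M)
where M = 0.5 × (P + Q) is the mixture distribution.

M = 0.5 × (2/7, 3/7, 2/7) + 0.5 × (7/16, 1/4, 5/16) = (0.361607, 0.339286, 0.299107)

D_KL(P||M) = 0.0197 nats
D_KL(Q||M) = 0.0207 nats

JSD(P||Q) = 0.5 × 0.0197 + 0.5 × 0.0207 = 0.0202 nats

Unlike KL divergence, JSD is symmetric and bounded: 0 ≤ JSD ≤ log(2).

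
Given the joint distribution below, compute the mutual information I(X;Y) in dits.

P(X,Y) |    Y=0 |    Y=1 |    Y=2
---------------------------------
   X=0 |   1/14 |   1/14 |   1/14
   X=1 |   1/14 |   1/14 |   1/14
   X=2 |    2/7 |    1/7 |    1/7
0.0061 dits

Mutual information: I(X;Y) = H(X) + H(Y) - H(X,Y)

Marginals:
P(X) = (3/14, 3/14, 4/7), H(X) = 0.4256 dits
P(Y) = (3/7, 2/7, 2/7), H(Y) = 0.4686 dits

Joint entropy: H(X,Y) = 0.8881 dits

I(X;Y) = 0.4256 + 0.4686 - 0.8881 = 0.0061 dits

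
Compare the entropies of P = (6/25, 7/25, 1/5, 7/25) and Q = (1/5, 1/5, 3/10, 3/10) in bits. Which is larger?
P

Computing entropies in bits:
H(P) = 1.9870
H(Q) = 1.9710

Distribution P has higher entropy.

Intuition: The distribution closer to uniform (more spread out) has higher entropy.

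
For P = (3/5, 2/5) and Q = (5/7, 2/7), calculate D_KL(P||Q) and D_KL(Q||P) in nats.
D_KL(P||Q) = 0.0300, D_KL(Q||P) = 0.0284

KL divergence is not symmetric: D_KL(P||Q) ≠ D_KL(Q||P) in general.

D_KL(P||Q) = 0.0300 nats
D_KL(Q||P) = 0.0284 nats

No, they are not equal!

This asymmetry is why KL divergence is not a true distance metric.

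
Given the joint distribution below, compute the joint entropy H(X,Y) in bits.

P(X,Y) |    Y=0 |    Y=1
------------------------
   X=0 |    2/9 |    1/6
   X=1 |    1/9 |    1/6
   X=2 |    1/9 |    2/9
2.5305 bits

Joint entropy is H(X,Y) = -Σ_{x,y} p(x,y) log p(x,y).

Summing over all non-zero entries:
H(X,Y) = -[2/9·log_2(2/9) + 1/6·log_2(1/6) + 1/9·log_2(1/9) + 1/6·log_2(1/6) + 1/9·log_2(1/9) + 2/9·log_2(2/9)]
H(X,Y) = 2.5305 bits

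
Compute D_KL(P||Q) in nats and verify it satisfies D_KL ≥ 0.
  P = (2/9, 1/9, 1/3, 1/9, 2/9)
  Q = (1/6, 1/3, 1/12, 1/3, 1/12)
0.4999 nats

KL divergence satisfies the Gibbs inequality: D_KL(P||Q) ≥ 0 for all distributions P, Q.

D_KL(P||Q) = Σ p(x) log(p(x)/q(x))
Term by term:
  x=0: 2/9 × log_e[(2/9)/(1/6)] = 0.0639
  x=1: 1/9 × log_e[(1/9)/(1/3)] = -0.1221
  x=2: 1/3 × log_e[(1/3)/(1/12)] = 0.4621
  x=3: 1/9 × log_e[(1/9)/(1/3)] = -0.1221
  x=4: 2/9 × log_e[(2/9)/(1/12)] = 0.2180
D_KL(P||Q) = 0.4999 nats

D_KL(P||Q) = 0.4999 ≥ 0 ✓

This non-negativity is a fundamental property: relative entropy cannot be negative because it measures how different Q is from P.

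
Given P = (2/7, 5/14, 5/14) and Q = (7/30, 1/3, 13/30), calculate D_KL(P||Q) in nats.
0.0134 nats

KL divergence: D_KL(P||Q) = Σ p(x) log(p(x)/q(x))

Computing term by term:
  x=0: 2/7 × log_e[(2/7)/(7/30)] = 2/7 × 0.2025 = 0.0579
  x=1: 5/14 × log_e[(5/14)/(1/3)] = 5/14 × 0.0690 = 0.0246
  x=2: 5/14 × log_e[(5/14)/(13/30)] = 5/14 × -0.1934 = -0.0691

D_KL(P||Q) = 0.0134 nats

Note: KL divergence is always non-negative and equals 0 iff P = Q.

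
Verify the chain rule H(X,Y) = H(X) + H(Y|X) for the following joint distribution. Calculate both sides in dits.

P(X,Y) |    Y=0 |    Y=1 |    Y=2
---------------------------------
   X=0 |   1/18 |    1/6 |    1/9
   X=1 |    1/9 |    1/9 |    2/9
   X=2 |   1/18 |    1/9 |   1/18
H(X,Y) = 0.9082, H(X) = 0.4607, H(Y|X) = 0.4474 (all in dits)

Chain rule: H(X,Y) = H(X) + H(Y|X)

Left side — joint entropy directly:
H(X,Y) = -Σ p(x,y) log p(x,y) = 0.9082 dits

Right side — compute H(Y|X) from the conditional distributions:
P(X) = (1/3, 4/9, 2/9), so H(X) = 0.4607 dits
H(Y|X) = Σ_x P(X=x) · H(Y|X=x):
  P(Y|X=0) = (1/6, 1/2, 1/3), H(Y|X=0) = 0.4392, weight P(X=0) = 1/3
  P(Y|X=1) = (1/4, 1/4, 1/2), H(Y|X=1) = 0.4515, weight P(X=1) = 4/9
  P(Y|X=2) = (1/4, 1/2, 1/4), H(Y|X=2) = 0.4515, weight P(X=2) = 2/9
H(Y|X) = 0.4474 dits

H(X) + H(Y|X) = 0.4607 + 0.4474 = 0.9082 dits

Both sides equal 0.9082 dits. ✓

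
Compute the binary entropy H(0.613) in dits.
0.2898 dits

The binary entropy function is:
H(p) = -p log(p) - (1-p) log(1-p)

H(0.613) = -0.613 × log_10(0.613) - 0.387 × log_10(0.387)
H(0.613) = 0.2898 dits

Note: Binary entropy is maximized at p=0.5 (H=1 bit) and minimized at p=0 or p=1 (H=0).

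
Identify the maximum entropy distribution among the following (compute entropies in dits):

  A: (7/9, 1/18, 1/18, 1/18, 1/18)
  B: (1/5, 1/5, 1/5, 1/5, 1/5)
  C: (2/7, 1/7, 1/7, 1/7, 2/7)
B

For a discrete distribution over n outcomes, entropy is maximized by the uniform distribution.

Computing entropies:
H(A) = 0.3638 dits
H(B) = 0.6990 dits
H(C) = 0.6731 dits

The uniform distribution (where all probabilities equal 1/5) achieves the maximum entropy of log_10(5) = 0.6990 dits.

Distribution B has the highest entropy.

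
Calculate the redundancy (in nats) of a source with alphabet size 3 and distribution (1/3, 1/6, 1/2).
0.0872 nats

Redundancy measures how far a source is from maximum entropy:
R = H_max - H(X)

Maximum entropy for 3 symbols: H_max = log_e(3) = 1.0986 nats
Actual entropy: H(X) = 1.0114 nats
Redundancy: R = 1.0986 - 1.0114 = 0.0872 nats

This redundancy represents potential for compression: the source could be compressed by 0.0872 nats per symbol.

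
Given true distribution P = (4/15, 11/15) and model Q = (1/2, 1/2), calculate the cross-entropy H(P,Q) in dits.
0.3010 dits

Cross-entropy: H(P,Q) = -Σ p(x) log q(x)

Alternatively: H(P,Q) = H(P) + D_KL(P||Q)
H(P) = 0.2519 dits
D_KL(P||Q) = 0.0492 dits

H(P,Q) = 0.2519 + 0.0492 = 0.3010 dits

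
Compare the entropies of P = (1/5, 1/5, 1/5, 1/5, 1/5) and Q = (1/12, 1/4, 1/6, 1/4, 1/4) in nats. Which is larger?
P

Computing entropies in nats:
H(P) = 1.6094
H(Q) = 1.5454

Distribution P has higher entropy.

Intuition: The distribution closer to uniform (more spread out) has higher entropy.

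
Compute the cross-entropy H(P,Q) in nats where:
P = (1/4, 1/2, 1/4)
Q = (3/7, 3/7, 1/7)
1.1220 nats

Cross-entropy: H(P,Q) = -Σ p(x) log q(x)

Alternatively: H(P,Q) = H(P) + D_KL(P||Q)
H(P) = 1.0397 nats
D_KL(P||Q) = 0.0822 nats

H(P,Q) = 1.0397 + 0.0822 = 1.1220 nats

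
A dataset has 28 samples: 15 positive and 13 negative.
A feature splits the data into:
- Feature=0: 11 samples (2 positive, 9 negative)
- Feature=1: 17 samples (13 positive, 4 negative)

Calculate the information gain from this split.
0.2497 bits

Information Gain = H(Y) - H(Y|Feature)

Before split:
P(positive) = 15/28 = 0.5357
H(Y) = 0.9963 bits

After split:
Feature=0: H = 0.6840 bits (weight = 11/28)
Feature=1: H = 0.7871 bits (weight = 17/28)
H(Y|Feature) = (11/28)×0.6840 + (17/28)×0.7871 = 0.7466 bits

Information Gain = 0.9963 - 0.7466 = 0.2497 bits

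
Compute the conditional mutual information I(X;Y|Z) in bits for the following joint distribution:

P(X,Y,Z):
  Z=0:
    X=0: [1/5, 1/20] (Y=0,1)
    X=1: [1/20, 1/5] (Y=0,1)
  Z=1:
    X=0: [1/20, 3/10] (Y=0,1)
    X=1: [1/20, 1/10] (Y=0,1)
0.1552 bits

Conditional mutual information: I(X;Y|Z) = H(X|Z) + H(Y|Z) - H(X,Y|Z)

H(Z) = 1.0000
H(X,Z) = 1.9406 → H(X|Z) = 0.9406
H(Y,Z) = 1.8610 → H(Y|Z) = 0.8610
H(X,Y,Z) = 2.6464 → H(X,Y|Z) = 1.6464

I(X;Y|Z) = 0.9406 + 0.8610 - 1.6464 = 0.1552 bits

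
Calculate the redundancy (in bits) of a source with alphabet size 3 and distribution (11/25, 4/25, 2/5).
0.1120 bits

Redundancy measures how far a source is from maximum entropy:
R = H_max - H(X)

Maximum entropy for 3 symbols: H_max = log_2(3) = 1.5850 bits
Actual entropy: H(X) = 1.4729 bits
Redundancy: R = 1.5850 - 1.4729 = 0.1120 bits

This redundancy represents potential for compression: the source could be compressed by 0.1120 bits per symbol.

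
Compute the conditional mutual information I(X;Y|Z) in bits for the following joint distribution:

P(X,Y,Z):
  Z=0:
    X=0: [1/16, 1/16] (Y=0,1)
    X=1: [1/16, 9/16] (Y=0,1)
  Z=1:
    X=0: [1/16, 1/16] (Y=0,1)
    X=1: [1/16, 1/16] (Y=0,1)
0.0694 bits

Conditional mutual information: I(X;Y|Z) = H(X|Z) + H(Y|Z) - H(X,Y|Z)

H(Z) = 0.8113
H(X,Z) = 1.5488 → H(X|Z) = 0.7375
H(Y,Z) = 1.5488 → H(Y|Z) = 0.7375
H(X,Y,Z) = 2.2169 → H(X,Y|Z) = 1.4056

I(X;Y|Z) = 0.7375 + 0.7375 - 1.4056 = 0.0694 bits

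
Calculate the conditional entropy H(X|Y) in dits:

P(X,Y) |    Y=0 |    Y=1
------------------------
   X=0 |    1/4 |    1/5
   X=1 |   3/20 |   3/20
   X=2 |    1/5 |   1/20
0.4500 dits

Using the chain rule: H(X|Y) = H(X,Y) - H(Y)

First, compute H(X,Y) = 0.7423 dits

Marginal P(Y) = (3/5, 2/5)
H(Y) = 0.2923 dits

H(X|Y) = H(X,Y) - H(Y) = 0.7423 - 0.2923 = 0.4500 dits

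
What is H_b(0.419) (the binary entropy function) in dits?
0.2953 dits

The binary entropy function is:
H(p) = -p log(p) - (1-p) log(1-p)

H(0.419) = -0.419 × log_10(0.419) - 0.581 × log_10(0.581)
H(0.419) = 0.2953 dits

Note: Binary entropy is maximized at p=0.5 (H=1 bit) and minimized at p=0 or p=1 (H=0).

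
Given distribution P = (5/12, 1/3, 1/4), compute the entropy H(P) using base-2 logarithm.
1.5546 bits

Shannon entropy is H(X) = -Σ p(x) log p(x).

For P = (5/12, 1/3, 1/4):
H = -5/12 × log_2(5/12) -1/3 × log_2(1/3) -1/4 × log_2(1/4)
H = 1.5546 bits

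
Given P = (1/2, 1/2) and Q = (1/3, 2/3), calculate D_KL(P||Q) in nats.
0.0589 nats

KL divergence: D_KL(P||Q) = Σ p(x) log(p(x)/q(x))

Computing term by term:
  x=0: 1/2 × log_e[(1/2)/(1/3)] = 1/2 × 0.4055 = 0.2027
  x=1: 1/2 × log_e[(1/2)/(2/3)] = 1/2 × -0.2877 = -0.1438

D_KL(P||Q) = 0.0589 nats

Note: KL divergence is always non-negative and equals 0 iff P = Q.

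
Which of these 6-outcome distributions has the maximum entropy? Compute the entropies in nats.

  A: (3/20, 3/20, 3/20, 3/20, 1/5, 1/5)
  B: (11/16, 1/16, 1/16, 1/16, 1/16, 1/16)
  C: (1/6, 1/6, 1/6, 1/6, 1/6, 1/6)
C

For a discrete distribution over n outcomes, entropy is maximized by the uniform distribution.

Computing entropies:
H(A) = 1.7820 nats
H(B) = 1.1240 nats
H(C) = 1.7918 nats

The uniform distribution (where all probabilities equal 1/6) achieves the maximum entropy of log_e(6) = 1.7918 nats.

Distribution C has the highest entropy.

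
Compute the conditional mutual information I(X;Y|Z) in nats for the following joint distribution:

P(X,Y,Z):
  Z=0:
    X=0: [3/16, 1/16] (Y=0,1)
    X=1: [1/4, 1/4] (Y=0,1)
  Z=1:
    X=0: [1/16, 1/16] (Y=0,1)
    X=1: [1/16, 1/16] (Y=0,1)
0.0222 nats

Conditional mutual information: I(X;Y|Z) = H(X|Z) + H(Y|Z) - H(X,Y|Z)

H(Z) = 0.5623
H(X,Z) = 1.2130 → H(X|Z) = 0.6507
H(Y,Z) = 1.2450 → H(Y|Z) = 0.6827
H(X,Y,Z) = 1.8735 → H(X,Y|Z) = 1.3111

I(X;Y|Z) = 0.6507 + 0.6827 - 1.3111 = 0.0222 nats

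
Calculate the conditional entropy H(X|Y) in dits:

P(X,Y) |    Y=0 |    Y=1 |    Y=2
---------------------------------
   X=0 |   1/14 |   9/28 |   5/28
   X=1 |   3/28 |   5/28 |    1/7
0.2896 dits

Using the chain rule: H(X|Y) = H(X,Y) - H(Y)

First, compute H(X,Y) = 0.7322 dits

Marginal P(Y) = (5/28, 1/2, 9/28)
H(Y) = 0.4426 dits

H(X|Y) = H(X,Y) - H(Y) = 0.7322 - 0.4426 = 0.2896 dits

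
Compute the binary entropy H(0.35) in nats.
0.6474 nats

The binary entropy function is:
H(p) = -p log(p) - (1-p) log(1-p)

H(0.35) = -0.35 × log_e(0.35) - 0.65 × log_e(0.65)
H(0.35) = 0.6474 nats

Note: Binary entropy is maximized at p=0.5 (H=1 bit) and minimized at p=0 or p=1 (H=0).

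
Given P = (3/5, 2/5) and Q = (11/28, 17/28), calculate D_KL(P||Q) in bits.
0.1258 bits

KL divergence: D_KL(P||Q) = Σ p(x) log(p(x)/q(x))

Computing term by term:
  x=0: 3/5 × log_2[(3/5)/(11/28)] = 3/5 × 0.6110 = 0.3666
  x=1: 2/5 × log_2[(2/5)/(17/28)] = 2/5 × -0.6020 = -0.2408

D_KL(P||Q) = 0.1258 bits

Note: KL divergence is always non-negative and equals 0 iff P = Q.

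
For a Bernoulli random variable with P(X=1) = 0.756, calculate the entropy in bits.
0.8016 bits

The binary entropy function is:
H(p) = -p log(p) - (1-p) log(1-p)

H(0.756) = -0.756 × log_2(0.756) - 0.244 × log_2(0.244)
H(0.756) = 0.8016 bits

Note: Binary entropy is maximized at p=0.5 (H=1 bit) and minimized at p=0 or p=1 (H=0).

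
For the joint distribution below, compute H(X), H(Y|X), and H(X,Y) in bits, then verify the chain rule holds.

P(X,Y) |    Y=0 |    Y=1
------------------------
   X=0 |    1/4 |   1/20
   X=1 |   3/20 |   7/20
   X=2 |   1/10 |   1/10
H(X,Y) = 2.3211, H(X) = 1.4855, H(Y|X) = 0.8357 (all in bits)

Chain rule: H(X,Y) = H(X) + H(Y|X)

Left side — joint entropy directly:
H(X,Y) = -Σ p(x,y) log p(x,y) = 2.3211 bits

Right side — compute H(Y|X) from the conditional distributions:
P(X) = (3/10, 1/2, 1/5), so H(X) = 1.4855 bits
H(Y|X) = Σ_x P(X=x) · H(Y|X=x):
  P(Y|X=0) = (5/6, 1/6), H(Y|X=0) = 0.6500, weight P(X=0) = 3/10
  P(Y|X=1) = (3/10, 7/10), H(Y|X=1) = 0.8813, weight P(X=1) = 1/2
  P(Y|X=2) = (1/2, 1/2), H(Y|X=2) = 1.0000, weight P(X=2) = 1/5
H(Y|X) = 0.8357 bits

H(X) + H(Y|X) = 1.4855 + 0.8357 = 2.3211 bits

Both sides equal 2.3211 bits. ✓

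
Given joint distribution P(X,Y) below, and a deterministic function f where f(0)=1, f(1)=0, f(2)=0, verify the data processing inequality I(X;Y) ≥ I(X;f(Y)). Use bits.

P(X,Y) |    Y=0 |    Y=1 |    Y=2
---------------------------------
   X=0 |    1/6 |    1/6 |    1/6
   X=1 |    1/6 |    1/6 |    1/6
I(X;Y) = 0.0000, I(X;f(Y)) = 0.0000, inequality holds: 0.0000 ≥ 0.0000

Data Processing Inequality: For any Markov chain X → Y → Z, we have I(X;Y) ≥ I(X;Z).

Here Z = f(Y) is a deterministic function of Y, forming X → Y → Z.

Original I(X;Y) = 0.0000 bits

After applying f:
P(X,Z) where Z=f(Y):
- P(X,Z=0) = P(X,Y=1) + P(X,Y=2)
- P(X,Z=1) = P(X,Y=0)

I(X;Z) = I(X;f(Y)) = 0.0000 bits

Verification: 0.0000 ≥ 0.0000 ✓

Information cannot be created by processing; the function f can only lose information about X.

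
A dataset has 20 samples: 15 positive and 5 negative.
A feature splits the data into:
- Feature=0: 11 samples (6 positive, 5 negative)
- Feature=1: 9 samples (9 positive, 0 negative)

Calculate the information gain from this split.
0.2646 bits

Information Gain = H(Y) - H(Y|Feature)

Before split:
P(positive) = 15/20 = 0.7500
H(Y) = 0.8113 bits

After split:
Feature=0: H = 0.9940 bits (weight = 11/20)
Feature=1: H = 0.0000 bits (weight = 9/20)
H(Y|Feature) = (11/20)×0.9940 + (9/20)×0.0000 = 0.5467 bits

Information Gain = 0.8113 - 0.5467 = 0.2646 bits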